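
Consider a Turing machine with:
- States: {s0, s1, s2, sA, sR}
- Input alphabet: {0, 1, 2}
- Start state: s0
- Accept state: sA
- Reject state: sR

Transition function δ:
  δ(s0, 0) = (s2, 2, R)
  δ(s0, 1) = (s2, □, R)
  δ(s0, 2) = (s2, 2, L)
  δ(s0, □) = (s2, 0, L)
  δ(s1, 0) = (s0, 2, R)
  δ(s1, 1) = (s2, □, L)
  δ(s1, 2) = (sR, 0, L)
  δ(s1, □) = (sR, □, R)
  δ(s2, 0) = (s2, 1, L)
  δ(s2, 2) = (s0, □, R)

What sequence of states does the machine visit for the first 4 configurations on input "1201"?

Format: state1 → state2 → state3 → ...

Execution trace:
Initial: [s0]1201
Step 1: δ(s0, 1) = (s2, □, R) → □[s2]201
Step 2: δ(s2, 2) = (s0, □, R) → □□[s0]01
Step 3: δ(s0, 0) = (s2, 2, R) → □□2[s2]1

No transition is defined for δ(s2, 1). By convention the machine halts and rejects.

State sequence: s0 → s2 → s0 → s2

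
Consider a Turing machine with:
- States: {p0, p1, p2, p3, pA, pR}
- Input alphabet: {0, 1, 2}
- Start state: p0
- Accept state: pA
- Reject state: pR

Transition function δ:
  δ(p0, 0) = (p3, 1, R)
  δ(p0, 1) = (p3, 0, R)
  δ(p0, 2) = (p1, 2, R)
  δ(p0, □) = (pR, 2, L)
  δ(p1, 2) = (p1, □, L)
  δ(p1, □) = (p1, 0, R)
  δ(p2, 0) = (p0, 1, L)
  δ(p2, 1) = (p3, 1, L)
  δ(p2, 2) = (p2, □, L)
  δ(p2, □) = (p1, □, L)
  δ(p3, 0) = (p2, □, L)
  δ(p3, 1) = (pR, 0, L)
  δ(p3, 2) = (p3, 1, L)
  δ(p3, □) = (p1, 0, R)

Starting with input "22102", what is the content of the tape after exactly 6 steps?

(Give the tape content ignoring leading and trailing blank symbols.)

Execution trace:
Initial: [p0]22102
Step 1: δ(p0, 2) = (p1, 2, R) → 2[p1]2102
Step 2: δ(p1, 2) = (p1, □, L) → [p1]2□102
Step 3: δ(p1, 2) = (p1, □, L) → [p1]□□□102
Step 4: δ(p1, □) = (p1, 0, R) → 0[p1]□□102
Step 5: δ(p1, □) = (p1, 0, R) → 00[p1]□102
Step 6: δ(p1, □) = (p1, 0, R) → 000[p1]102

No transition is defined for δ(p1, 1). By convention the machine halts and rejects.

After 6 steps, the tape (ignoring leading/trailing blanks) is: 000102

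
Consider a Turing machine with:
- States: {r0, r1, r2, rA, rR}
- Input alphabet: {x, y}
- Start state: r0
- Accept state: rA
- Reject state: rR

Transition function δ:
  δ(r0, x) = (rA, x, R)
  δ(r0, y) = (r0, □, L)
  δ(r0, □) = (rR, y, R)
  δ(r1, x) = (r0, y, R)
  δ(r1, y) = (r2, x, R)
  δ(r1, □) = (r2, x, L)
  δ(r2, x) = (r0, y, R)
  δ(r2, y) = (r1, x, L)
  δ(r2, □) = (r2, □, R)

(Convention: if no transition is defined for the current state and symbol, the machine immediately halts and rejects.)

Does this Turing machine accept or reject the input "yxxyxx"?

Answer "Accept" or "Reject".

Execution trace:
Initial: [r0]yxxyxx
Step 1: δ(r0, y) = (r0, □, L) → [r0]□□xxyxx
Step 2: δ(r0, □) = (rR, y, R) → y[rR]□xxyxx

The machine reaches the reject state rR and halts.

Answer: Reject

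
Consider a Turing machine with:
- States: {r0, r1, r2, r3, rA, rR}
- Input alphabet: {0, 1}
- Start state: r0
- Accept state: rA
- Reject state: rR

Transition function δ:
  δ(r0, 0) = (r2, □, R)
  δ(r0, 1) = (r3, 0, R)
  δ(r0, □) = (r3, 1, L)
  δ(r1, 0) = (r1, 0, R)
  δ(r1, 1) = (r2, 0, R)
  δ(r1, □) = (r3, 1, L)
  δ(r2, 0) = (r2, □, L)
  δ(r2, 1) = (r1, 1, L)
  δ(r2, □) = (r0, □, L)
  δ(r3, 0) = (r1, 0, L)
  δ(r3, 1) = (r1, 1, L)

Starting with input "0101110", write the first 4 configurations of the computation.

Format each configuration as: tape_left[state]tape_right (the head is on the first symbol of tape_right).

Transitions applied:
Step 1: δ(r0, 0) = (r2, □, R)
Step 2: δ(r2, 1) = (r1, 1, L)
Step 3: δ(r1, □) = (r3, 1, L)

The first 4 configurations are:
[r0]0101110 ⊢ □[r2]101110 ⊢ [r1]□101110 ⊢ [r3]□1101110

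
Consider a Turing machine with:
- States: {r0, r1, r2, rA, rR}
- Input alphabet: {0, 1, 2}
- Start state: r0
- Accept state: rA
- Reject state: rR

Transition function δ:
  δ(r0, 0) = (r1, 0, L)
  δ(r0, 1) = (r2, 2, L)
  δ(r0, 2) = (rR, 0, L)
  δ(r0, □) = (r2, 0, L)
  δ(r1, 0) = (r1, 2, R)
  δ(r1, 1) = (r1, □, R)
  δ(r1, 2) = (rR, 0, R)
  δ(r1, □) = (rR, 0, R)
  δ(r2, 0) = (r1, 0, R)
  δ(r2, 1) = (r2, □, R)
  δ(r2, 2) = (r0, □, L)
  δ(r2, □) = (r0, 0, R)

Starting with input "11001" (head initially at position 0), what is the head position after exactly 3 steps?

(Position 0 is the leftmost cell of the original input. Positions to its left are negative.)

Execution trace (head position shown):
Step 0: [r0]11001  (head at position 0)
Step 1: move left → [r2]□21001  (head at position -1)
Step 2: move right → 0[r0]21001  (head at position 0)
Step 3: move left → [rR]001001  (head at position -1)

After 3 steps, the head is at position -1.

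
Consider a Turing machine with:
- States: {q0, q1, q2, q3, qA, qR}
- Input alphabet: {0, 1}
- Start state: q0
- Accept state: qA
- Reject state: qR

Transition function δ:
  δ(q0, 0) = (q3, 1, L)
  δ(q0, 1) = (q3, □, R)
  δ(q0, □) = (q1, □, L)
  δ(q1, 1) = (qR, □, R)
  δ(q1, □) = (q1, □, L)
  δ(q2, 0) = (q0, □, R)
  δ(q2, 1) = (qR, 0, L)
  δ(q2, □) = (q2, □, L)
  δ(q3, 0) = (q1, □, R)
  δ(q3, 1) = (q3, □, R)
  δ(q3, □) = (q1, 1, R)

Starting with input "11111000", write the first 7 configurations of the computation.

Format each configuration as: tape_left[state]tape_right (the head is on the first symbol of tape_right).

Transitions applied:
Step 1: δ(q0, 1) = (q3, □, R)
Step 2: δ(q3, 1) = (q3, □, R)
Step 3: δ(q3, 1) = (q3, □, R)
Step 4: δ(q3, 1) = (q3, □, R)
Step 5: δ(q3, 1) = (q3, □, R)
Step 6: δ(q3, 0) = (q1, □, R)

The first 7 configurations are:
[q0]11111000 ⊢ □[q3]1111000 ⊢ □□[q3]111000 ⊢ □□□[q3]11000 ⊢ □□□□[q3]1000 ⊢ □□□□□[q3]000 ⊢ □□□□□□[q1]00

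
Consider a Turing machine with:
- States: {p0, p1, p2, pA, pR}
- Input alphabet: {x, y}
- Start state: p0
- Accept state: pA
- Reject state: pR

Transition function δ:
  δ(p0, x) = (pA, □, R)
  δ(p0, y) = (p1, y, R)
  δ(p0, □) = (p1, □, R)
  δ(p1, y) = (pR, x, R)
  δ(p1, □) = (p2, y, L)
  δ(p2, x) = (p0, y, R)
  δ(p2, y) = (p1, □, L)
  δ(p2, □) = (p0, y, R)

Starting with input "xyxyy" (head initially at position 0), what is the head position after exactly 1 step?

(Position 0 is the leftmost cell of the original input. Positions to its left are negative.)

Execution trace (head position shown):
Step 0: [p0]xyxyy  (head at position 0)
Step 1: move right → □[pA]yxyy  (head at position 1)

After 1 step, the head is at position 1.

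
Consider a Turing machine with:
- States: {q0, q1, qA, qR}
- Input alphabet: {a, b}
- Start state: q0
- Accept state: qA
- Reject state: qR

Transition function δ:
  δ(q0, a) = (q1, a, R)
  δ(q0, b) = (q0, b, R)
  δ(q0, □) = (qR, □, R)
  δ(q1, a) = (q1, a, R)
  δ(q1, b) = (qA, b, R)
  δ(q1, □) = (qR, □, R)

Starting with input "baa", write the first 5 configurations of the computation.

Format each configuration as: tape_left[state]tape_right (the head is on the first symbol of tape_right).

Transitions applied:
Step 1: δ(q0, b) = (q0, b, R)
Step 2: δ(q0, a) = (q1, a, R)
Step 3: δ(q1, a) = (q1, a, R)
Step 4: δ(q1, □) = (qR, □, R)

The first 5 configurations are:
[q0]baa ⊢ b[q0]aa ⊢ ba[q1]a ⊢ baa[q1]□ ⊢ baa□[qR]□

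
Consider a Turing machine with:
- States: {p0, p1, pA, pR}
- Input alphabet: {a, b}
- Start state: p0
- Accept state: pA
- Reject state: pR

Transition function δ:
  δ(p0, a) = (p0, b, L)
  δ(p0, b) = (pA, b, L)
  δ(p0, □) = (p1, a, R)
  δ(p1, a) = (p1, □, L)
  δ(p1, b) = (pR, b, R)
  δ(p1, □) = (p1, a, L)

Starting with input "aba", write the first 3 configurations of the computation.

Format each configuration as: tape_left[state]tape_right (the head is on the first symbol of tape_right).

Transitions applied:
Step 1: δ(p0, a) = (p0, b, L)
Step 2: δ(p0, □) = (p1, a, R)

The first 3 configurations are:
[p0]aba ⊢ [p0]□bba ⊢ a[p1]bba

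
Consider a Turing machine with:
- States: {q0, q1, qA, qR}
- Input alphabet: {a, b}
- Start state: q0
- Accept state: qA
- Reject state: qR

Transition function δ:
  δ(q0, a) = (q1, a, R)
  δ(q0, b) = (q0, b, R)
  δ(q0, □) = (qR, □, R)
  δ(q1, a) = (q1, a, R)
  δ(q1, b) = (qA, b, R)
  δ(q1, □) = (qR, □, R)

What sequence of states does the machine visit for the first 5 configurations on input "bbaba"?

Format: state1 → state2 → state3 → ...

Execution trace:
Initial: [q0]bbaba
Step 1: δ(q0, b) = (q0, b, R) → b[q0]baba
Step 2: δ(q0, b) = (q0, b, R) → bb[q0]aba
Step 3: δ(q0, a) = (q1, a, R) → bba[q1]ba
Step 4: δ(q1, b) = (qA, b, R) → bbab[qA]a

The machine reaches the accept state qA and halts.

State sequence: q0 → q0 → q0 → q1 → qA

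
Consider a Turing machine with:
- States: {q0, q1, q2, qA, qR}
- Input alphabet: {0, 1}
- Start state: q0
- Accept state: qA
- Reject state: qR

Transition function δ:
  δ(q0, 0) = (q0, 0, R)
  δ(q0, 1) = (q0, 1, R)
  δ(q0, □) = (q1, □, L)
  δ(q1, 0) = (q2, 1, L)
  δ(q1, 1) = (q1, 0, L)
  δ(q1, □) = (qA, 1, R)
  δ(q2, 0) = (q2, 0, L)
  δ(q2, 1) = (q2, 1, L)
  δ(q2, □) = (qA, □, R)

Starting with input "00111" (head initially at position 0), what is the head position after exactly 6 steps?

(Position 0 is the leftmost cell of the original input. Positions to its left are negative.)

Execution trace (head position shown):
Step 0: [q0]00111  (head at position 0)
Step 1: move right → 0[q0]0111  (head at position 1)
Step 2: move right → 00[q0]111  (head at position 2)
Step 3: move right → 001[q0]11  (head at position 3)
Step 4: move right → 0011[q0]1  (head at position 4)
Step 5: move right → 00111[q0]□  (head at position 5)
Step 6: move left → 0011[q1]1□  (head at position 4)

After 6 steps, the head is at position 4.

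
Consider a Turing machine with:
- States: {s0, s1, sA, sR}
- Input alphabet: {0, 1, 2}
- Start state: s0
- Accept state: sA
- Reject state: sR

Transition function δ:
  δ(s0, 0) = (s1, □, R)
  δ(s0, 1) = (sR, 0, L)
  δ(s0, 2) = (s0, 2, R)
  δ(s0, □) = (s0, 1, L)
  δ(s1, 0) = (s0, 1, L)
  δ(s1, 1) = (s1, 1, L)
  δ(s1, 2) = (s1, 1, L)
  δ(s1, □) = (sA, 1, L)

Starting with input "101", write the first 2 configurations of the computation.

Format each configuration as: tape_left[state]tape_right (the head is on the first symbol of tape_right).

Transitions applied:
Step 1: δ(s0, 1) = (sR, 0, L)

The first 2 configurations are:
[s0]101 ⊢ [sR]□001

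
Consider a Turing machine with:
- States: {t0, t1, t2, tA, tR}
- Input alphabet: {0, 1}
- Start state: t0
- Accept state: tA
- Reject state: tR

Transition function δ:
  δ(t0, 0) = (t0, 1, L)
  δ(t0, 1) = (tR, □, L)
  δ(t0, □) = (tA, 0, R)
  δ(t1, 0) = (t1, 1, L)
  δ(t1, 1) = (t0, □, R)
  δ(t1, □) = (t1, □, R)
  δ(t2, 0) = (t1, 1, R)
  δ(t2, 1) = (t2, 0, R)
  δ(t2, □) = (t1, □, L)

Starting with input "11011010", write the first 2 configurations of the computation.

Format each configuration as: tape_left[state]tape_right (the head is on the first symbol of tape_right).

Transitions applied:
Step 1: δ(t0, 1) = (tR, □, L)

The first 2 configurations are:
[t0]11011010 ⊢ [tR]□□1011010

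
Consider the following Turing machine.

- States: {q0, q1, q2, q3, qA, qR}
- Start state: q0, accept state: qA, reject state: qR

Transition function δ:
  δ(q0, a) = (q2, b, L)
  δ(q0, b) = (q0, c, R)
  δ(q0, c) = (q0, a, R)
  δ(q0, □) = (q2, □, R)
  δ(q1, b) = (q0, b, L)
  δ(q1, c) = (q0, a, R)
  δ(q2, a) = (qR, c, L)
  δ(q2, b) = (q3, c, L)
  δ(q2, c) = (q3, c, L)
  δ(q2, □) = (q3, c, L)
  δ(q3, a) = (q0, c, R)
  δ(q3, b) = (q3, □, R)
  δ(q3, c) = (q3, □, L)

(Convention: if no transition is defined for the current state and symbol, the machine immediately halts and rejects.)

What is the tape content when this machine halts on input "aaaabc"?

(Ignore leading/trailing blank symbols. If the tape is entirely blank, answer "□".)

Execution trace:
Initial: [q0]aaaabc
Step 1: δ(q0, a) = (q2, b, L) → [q2]□baaabc
Step 2: δ(q2, □) = (q3, c, L) → [q3]□cbaaabc

No transition is defined for δ(q3, □). By convention the machine halts and rejects.

Final tape (ignoring leading/trailing blanks): cbaaabc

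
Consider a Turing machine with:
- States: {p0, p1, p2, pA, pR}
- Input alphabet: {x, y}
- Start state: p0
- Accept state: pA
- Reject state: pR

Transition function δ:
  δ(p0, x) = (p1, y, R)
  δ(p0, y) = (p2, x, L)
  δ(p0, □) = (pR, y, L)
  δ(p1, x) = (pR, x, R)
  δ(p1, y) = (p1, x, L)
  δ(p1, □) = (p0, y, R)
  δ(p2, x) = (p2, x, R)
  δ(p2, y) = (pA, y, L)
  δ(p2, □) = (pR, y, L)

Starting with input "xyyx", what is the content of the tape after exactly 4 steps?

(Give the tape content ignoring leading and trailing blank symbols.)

Execution trace:
Initial: [p0]xyyx
Step 1: δ(p0, x) = (p1, y, R) → y[p1]yyx
Step 2: δ(p1, y) = (p1, x, L) → [p1]yxyx
Step 3: δ(p1, y) = (p1, x, L) → [p1]□xxyx
Step 4: δ(p1, □) = (p0, y, R) → y[p0]xxyx

After 4 steps, the tape (ignoring leading/trailing blanks) is: yxxyx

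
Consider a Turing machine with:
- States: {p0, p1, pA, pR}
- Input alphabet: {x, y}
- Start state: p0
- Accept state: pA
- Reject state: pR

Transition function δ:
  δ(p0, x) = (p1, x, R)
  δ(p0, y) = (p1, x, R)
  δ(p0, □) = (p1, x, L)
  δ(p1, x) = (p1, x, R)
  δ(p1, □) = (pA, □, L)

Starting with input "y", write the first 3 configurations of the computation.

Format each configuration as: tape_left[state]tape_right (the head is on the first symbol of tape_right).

Transitions applied:
Step 1: δ(p0, y) = (p1, x, R)
Step 2: δ(p1, □) = (pA, □, L)

The first 3 configurations are:
[p0]y ⊢ x[p1]□ ⊢ [pA]x□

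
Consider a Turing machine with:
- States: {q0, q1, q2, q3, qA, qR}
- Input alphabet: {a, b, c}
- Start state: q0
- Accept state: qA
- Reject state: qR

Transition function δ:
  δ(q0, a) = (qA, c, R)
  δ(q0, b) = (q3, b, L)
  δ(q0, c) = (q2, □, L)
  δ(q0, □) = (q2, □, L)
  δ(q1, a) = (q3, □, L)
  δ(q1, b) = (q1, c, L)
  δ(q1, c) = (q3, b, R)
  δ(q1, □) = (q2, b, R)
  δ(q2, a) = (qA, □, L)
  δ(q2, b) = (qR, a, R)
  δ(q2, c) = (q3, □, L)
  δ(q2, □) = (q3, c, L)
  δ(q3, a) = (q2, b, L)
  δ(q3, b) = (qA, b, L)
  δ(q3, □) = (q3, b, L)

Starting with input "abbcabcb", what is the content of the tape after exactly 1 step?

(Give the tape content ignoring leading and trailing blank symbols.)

Execution trace:
Initial: [q0]abbcabcb
Step 1: δ(q0, a) = (qA, c, R) → c[qA]bbcabcb

The machine reaches the accept state qA and halts.

After 1 step, the tape (ignoring leading/trailing blanks) is: cbbcabcb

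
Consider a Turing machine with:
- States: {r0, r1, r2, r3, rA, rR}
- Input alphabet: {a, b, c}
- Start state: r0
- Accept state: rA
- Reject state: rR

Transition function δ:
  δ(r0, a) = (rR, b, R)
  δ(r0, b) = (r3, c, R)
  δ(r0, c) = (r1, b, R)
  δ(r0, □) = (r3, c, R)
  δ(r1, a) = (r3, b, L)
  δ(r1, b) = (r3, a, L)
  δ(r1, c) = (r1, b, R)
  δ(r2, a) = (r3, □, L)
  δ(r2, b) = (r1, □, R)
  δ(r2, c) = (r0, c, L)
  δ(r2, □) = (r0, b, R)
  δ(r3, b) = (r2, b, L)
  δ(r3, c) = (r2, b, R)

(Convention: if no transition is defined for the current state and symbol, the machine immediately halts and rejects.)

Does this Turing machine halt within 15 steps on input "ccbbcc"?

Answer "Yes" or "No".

Execution trace:
Initial: [r0]ccbbcc
Step 1: δ(r0, c) = (r1, b, R) → b[r1]cbbcc
Step 2: δ(r1, c) = (r1, b, R) → bb[r1]bbcc
Step 3: δ(r1, b) = (r3, a, L) → b[r3]babcc
Step 4: δ(r3, b) = (r2, b, L) → [r2]bbabcc
Step 5: δ(r2, b) = (r1, □, R) → □[r1]babcc
Step 6: δ(r1, b) = (r3, a, L) → [r3]□aabcc

No transition is defined for δ(r3, □). By convention the machine halts and rejects.
The machine halted after 6 steps (within the 15-step bound).

Answer: Yes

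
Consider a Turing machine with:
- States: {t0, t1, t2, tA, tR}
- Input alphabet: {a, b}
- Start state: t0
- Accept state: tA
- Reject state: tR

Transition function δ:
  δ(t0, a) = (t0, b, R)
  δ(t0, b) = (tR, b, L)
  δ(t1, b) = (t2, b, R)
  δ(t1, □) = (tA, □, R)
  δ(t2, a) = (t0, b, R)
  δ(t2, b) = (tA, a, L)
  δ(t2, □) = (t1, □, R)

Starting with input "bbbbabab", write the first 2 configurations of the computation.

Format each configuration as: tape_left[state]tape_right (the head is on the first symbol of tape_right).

Transitions applied:
Step 1: δ(t0, b) = (tR, b, L)

The first 2 configurations are:
[t0]bbbbabab ⊢ [tR]□bbbbabab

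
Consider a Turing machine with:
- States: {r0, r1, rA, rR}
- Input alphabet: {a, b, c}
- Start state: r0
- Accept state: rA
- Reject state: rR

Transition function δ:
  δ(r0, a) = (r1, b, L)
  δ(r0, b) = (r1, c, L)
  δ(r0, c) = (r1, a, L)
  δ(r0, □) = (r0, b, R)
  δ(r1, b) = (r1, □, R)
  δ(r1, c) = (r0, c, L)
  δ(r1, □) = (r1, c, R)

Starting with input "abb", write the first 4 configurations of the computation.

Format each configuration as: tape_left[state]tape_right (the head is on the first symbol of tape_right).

Transitions applied:
Step 1: δ(r0, a) = (r1, b, L)
Step 2: δ(r1, □) = (r1, c, R)
Step 3: δ(r1, b) = (r1, □, R)

The first 4 configurations are:
[r0]abb ⊢ [r1]□bbb ⊢ c[r1]bbb ⊢ c□[r1]bb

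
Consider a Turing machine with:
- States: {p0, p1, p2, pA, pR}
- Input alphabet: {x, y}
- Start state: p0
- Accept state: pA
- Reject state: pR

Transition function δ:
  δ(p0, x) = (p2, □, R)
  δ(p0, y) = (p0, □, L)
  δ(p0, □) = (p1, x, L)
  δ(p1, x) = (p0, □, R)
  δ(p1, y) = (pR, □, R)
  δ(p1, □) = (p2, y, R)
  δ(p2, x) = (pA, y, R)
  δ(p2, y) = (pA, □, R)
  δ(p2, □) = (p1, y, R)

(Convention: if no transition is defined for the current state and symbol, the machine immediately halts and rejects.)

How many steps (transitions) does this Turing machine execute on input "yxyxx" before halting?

Execution trace:
Initial: [p0]yxyxx
Step 1: δ(p0, y) = (p0, □, L) → [p0]□□xyxx
Step 2: δ(p0, □) = (p1, x, L) → [p1]□x□xyxx
Step 3: δ(p1, □) = (p2, y, R) → y[p2]x□xyxx
Step 4: δ(p2, x) = (pA, y, R) → yy[pA]□xyxx

The machine reaches the accept state pA and halts.

The machine executed 4 steps before halting.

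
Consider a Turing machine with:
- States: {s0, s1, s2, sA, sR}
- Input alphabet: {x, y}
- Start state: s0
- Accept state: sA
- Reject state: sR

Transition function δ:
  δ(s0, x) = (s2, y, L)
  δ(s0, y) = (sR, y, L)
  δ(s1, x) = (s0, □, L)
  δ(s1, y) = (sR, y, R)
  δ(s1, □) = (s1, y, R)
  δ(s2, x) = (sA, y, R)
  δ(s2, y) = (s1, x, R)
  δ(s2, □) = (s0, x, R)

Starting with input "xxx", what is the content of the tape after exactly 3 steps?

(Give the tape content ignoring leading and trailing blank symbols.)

Execution trace:
Initial: [s0]xxx
Step 1: δ(s0, x) = (s2, y, L) → [s2]□yxx
Step 2: δ(s2, □) = (s0, x, R) → x[s0]yxx
Step 3: δ(s0, y) = (sR, y, L) → [sR]xyxx

The machine reaches the reject state sR and halts.

After 3 steps, the tape (ignoring leading/trailing blanks) is: xyxx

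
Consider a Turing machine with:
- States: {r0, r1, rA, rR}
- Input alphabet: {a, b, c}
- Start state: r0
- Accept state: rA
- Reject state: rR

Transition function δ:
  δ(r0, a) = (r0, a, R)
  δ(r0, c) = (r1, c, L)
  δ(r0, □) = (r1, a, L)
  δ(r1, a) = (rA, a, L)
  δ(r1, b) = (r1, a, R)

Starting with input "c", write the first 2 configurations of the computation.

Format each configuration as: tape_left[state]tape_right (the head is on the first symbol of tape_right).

Transitions applied:
Step 1: δ(r0, c) = (r1, c, L)

The first 2 configurations are:
[r0]c ⊢ [r1]□c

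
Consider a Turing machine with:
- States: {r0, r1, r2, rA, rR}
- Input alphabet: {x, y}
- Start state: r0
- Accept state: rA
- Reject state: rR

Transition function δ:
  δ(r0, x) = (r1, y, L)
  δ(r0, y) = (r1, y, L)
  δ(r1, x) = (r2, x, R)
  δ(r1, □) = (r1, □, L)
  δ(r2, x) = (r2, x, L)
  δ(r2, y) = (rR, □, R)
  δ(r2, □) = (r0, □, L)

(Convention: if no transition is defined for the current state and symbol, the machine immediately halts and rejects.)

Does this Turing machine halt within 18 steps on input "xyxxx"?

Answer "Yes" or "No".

Execution trace:
Initial: [r0]xyxxx
Step 1: δ(r0, x) = (r1, y, L) → [r1]□yyxxx
Step 2: δ(r1, □) = (r1, □, L) → [r1]□□yyxxx
Step 3: δ(r1, □) = (r1, □, L) → [r1]□□□yyxxx
Step 4: δ(r1, □) = (r1, □, L) → [r1]□□□□yyxxx
Step 5: δ(r1, □) = (r1, □, L) → [r1]□□□□□yyxxx
Step 6: δ(r1, □) = (r1, □, L) → [r1]□□□□□□yyxxx
Step 7: δ(r1, □) = (r1, □, L) → [r1]□□□□□□□yyxxx
Step 8: δ(r1, □) = (r1, □, L) → [r1]□□□□□□□□yyxxx
Step 9: δ(r1, □) = (r1, □, L) → [r1]□□□□□□□□□yyxxx
Step 10: δ(r1, □) = (r1, □, L) → [r1]□□□□□□□□□□yyxxx
Step 11: δ(r1, □) = (r1, □, L) → [r1]□□□□□□□□□□□yyxxx
Step 12: δ(r1, □) = (r1, □, L) → [r1]□□□□□□□□□□□□yyxxx
Step 13: δ(r1, □) = (r1, □, L) → [r1]□□□□□□□□□□□□□yyxxx
Step 14: δ(r1, □) = (r1, □, L) → [r1]□□□□□□□□□□□□□□yyxxx
Step 15: δ(r1, □) = (r1, □, L) → [r1]□□□□□□□□□□□□□□□yyxxx
Step 16: δ(r1, □) = (r1, □, L) → [r1]□□□□□□□□□□□□□□□□yyxxx
Step 17: δ(r1, □) = (r1, □, L) → [r1]□□□□□□□□□□□□□□□□□yyxxx
Step 18: δ(r1, □) = (r1, □, L) → [r1]□□□□□□□□□□□□□□□□□□yyxxx

The machine has not reached a halting state after 18 steps.
The machine did not halt within the 18-step bound.

Answer: No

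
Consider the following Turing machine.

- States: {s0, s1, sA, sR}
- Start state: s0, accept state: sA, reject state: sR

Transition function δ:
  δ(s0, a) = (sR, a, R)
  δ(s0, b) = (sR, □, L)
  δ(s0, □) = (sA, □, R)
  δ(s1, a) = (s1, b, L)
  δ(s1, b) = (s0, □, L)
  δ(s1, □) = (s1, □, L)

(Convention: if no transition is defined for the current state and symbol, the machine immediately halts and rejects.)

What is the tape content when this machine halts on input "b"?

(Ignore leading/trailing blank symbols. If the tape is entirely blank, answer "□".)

Execution trace:
Initial: [s0]b
Step 1: δ(s0, b) = (sR, □, L) → [sR]□□

The machine reaches the reject state sR and halts.

Final tape (ignoring leading/trailing blanks): □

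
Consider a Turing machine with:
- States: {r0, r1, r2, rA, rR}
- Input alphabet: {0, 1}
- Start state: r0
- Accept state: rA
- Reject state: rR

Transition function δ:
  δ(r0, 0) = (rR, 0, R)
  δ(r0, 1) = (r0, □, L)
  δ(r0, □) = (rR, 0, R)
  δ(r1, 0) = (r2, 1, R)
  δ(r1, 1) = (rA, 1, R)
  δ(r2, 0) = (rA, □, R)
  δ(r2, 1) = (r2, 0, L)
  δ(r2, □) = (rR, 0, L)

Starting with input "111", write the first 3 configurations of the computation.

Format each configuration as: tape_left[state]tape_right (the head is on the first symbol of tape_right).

Transitions applied:
Step 1: δ(r0, 1) = (r0, □, L)
Step 2: δ(r0, □) = (rR, 0, R)

The first 3 configurations are:
[r0]111 ⊢ [r0]□□11 ⊢ 0[rR]□11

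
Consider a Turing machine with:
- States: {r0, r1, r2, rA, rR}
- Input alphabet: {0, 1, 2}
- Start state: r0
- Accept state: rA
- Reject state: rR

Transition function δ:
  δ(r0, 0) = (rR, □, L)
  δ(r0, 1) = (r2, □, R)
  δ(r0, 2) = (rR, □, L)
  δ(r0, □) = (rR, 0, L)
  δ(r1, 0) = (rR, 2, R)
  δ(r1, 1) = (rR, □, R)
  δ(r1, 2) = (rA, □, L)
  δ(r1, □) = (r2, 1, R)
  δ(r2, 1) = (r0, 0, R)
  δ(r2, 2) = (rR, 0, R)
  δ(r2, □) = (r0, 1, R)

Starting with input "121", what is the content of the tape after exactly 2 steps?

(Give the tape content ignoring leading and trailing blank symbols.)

Execution trace:
Initial: [r0]121
Step 1: δ(r0, 1) = (r2, □, R) → □[r2]21
Step 2: δ(r2, 2) = (rR, 0, R) → □0[rR]1

The machine reaches the reject state rR and halts.

After 2 steps, the tape (ignoring leading/trailing blanks) is: 01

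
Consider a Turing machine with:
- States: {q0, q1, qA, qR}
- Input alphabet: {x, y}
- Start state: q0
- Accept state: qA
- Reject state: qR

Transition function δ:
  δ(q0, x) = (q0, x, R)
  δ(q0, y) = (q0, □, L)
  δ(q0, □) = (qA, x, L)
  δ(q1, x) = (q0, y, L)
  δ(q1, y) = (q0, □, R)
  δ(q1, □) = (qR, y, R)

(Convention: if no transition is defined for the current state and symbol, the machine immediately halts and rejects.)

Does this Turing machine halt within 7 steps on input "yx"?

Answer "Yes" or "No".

Execution trace:
Initial: [q0]yx
Step 1: δ(q0, y) = (q0, □, L) → [q0]□□x
Step 2: δ(q0, □) = (qA, x, L) → [qA]□x□x

The machine reaches the accept state qA and halts.
The machine halted after 2 steps (within the 7-step bound).

Answer: Yes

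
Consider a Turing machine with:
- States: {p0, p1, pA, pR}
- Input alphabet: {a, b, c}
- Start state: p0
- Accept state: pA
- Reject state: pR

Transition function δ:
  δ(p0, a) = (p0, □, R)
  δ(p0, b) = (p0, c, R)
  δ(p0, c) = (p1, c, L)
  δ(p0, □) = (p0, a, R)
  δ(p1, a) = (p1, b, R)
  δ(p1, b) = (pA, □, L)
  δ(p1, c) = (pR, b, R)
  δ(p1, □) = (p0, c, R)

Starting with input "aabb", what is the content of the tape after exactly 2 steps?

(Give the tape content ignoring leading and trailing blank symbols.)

Execution trace:
Initial: [p0]aabb
Step 1: δ(p0, a) = (p0, □, R) → □[p0]abb
Step 2: δ(p0, a) = (p0, □, R) → □□[p0]bb

After 2 steps, the tape (ignoring leading/trailing blanks) is: bb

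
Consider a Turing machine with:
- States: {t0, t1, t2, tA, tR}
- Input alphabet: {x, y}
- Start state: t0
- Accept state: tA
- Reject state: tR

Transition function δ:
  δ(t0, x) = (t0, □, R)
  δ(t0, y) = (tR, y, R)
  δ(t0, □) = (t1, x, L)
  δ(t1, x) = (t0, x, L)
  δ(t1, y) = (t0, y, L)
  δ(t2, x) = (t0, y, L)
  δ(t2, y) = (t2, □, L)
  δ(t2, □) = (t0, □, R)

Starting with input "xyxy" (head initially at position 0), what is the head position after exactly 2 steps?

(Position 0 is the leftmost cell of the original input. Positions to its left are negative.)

Execution trace (head position shown):
Step 0: [t0]xyxy  (head at position 0)
Step 1: move right → □[t0]yxy  (head at position 1)
Step 2: move right → □y[tR]xy  (head at position 2)

After 2 steps, the head is at position 2.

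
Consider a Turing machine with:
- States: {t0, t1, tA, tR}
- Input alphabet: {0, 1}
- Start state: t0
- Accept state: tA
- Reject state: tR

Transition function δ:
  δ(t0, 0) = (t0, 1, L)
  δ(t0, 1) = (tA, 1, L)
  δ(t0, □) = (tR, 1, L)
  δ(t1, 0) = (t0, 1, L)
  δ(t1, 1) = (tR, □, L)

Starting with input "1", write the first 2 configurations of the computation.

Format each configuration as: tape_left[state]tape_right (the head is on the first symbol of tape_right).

Transitions applied:
Step 1: δ(t0, 1) = (tA, 1, L)

The first 2 configurations are:
[t0]1 ⊢ [tA]□1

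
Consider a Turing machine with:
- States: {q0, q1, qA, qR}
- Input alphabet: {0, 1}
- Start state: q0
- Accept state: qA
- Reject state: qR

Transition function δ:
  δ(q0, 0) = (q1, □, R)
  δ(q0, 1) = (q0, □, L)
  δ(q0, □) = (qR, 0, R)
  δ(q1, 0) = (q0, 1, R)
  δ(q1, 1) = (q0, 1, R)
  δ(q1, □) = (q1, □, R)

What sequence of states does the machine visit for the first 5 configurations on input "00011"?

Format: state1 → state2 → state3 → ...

Execution trace:
Initial: [q0]00011
Step 1: δ(q0, 0) = (q1, □, R) → □[q1]0011
Step 2: δ(q1, 0) = (q0, 1, R) → □1[q0]011
Step 3: δ(q0, 0) = (q1, □, R) → □1□[q1]11
Step 4: δ(q1, 1) = (q0, 1, R) → □1□1[q0]1

State sequence: q0 → q1 → q0 → q1 → q0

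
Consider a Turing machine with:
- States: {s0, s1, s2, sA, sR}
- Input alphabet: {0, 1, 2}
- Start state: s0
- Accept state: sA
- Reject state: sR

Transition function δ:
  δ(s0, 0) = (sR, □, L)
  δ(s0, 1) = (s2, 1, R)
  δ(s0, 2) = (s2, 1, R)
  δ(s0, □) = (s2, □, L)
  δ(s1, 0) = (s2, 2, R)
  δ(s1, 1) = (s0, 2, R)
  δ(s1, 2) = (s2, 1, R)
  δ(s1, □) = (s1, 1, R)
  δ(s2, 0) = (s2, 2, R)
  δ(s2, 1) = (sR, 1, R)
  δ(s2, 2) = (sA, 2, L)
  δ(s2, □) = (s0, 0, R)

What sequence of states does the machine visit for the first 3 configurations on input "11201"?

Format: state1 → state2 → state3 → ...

Execution trace:
Initial: [s0]11201
Step 1: δ(s0, 1) = (s2, 1, R) → 1[s2]1201
Step 2: δ(s2, 1) = (sR, 1, R) → 11[sR]201

The machine reaches the reject state sR and halts.

State sequence: s0 → s2 → sR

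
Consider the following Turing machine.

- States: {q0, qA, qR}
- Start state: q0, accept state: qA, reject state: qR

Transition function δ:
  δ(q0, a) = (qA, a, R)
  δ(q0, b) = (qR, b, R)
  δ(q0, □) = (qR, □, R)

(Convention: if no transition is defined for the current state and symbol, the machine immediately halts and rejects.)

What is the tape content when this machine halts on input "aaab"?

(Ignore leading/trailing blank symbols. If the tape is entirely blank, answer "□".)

Execution trace:
Initial: [q0]aaab
Step 1: δ(q0, a) = (qA, a, R) → a[qA]aab

The machine reaches the accept state qA and halts.

Final tape (ignoring leading/trailing blanks): aaab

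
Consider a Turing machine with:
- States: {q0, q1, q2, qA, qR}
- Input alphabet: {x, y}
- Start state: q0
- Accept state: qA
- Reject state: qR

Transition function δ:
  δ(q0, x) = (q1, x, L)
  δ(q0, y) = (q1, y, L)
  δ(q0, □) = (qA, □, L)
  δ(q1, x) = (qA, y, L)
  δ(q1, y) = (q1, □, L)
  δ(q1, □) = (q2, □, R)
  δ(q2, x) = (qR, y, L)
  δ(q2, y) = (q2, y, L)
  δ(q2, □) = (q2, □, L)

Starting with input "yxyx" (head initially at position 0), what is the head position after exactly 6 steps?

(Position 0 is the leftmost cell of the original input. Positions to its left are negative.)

Execution trace (head position shown):
Step 0: [q0]yxyx  (head at position 0)
Step 1: move left → [q1]□yxyx  (head at position -1)
Step 2: move right → □[q2]yxyx  (head at position 0)
Step 3: move left → [q2]□yxyx  (head at position -1)
Step 4: move left → [q2]□□yxyx  (head at position -2)
Step 5: move left → [q2]□□□yxyx  (head at position -3)
Step 6: move left → [q2]□□□□yxyx  (head at position -4)

After 6 steps, the head is at position -4.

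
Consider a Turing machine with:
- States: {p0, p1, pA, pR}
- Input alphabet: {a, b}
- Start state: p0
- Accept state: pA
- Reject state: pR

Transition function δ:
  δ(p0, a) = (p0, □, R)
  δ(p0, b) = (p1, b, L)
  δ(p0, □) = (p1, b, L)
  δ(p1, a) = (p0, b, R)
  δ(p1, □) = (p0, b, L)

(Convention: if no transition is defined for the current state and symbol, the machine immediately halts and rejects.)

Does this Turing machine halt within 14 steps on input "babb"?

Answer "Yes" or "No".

Execution trace:
Initial: [p0]babb
Step 1: δ(p0, b) = (p1, b, L) → [p1]□babb
Step 2: δ(p1, □) = (p0, b, L) → [p0]□bbabb
Step 3: δ(p0, □) = (p1, b, L) → [p1]□bbbabb
Step 4: δ(p1, □) = (p0, b, L) → [p0]□bbbbabb
Step 5: δ(p0, □) = (p1, b, L) → [p1]□bbbbbabb
Step 6: δ(p1, □) = (p0, b, L) → [p0]□bbbbbbabb
Step 7: δ(p0, □) = (p1, b, L) → [p1]□bbbbbbbabb
Step 8: δ(p1, □) = (p0, b, L) → [p0]□bbbbbbbbabb
Step 9: δ(p0, □) = (p1, b, L) → [p1]□bbbbbbbbbabb
Step 10: δ(p1, □) = (p0, b, L) → [p0]□bbbbbbbbbbabb
Step 11: δ(p0, □) = (p1, b, L) → [p1]□bbbbbbbbbbbabb
Step 12: δ(p1, □) = (p0, b, L) → [p0]□bbbbbbbbbbbbabb
Step 13: δ(p0, □) = (p1, b, L) → [p1]□bbbbbbbbbbbbbabb
Step 14: δ(p1, □) = (p0, b, L) → [p0]□bbbbbbbbbbbbbbabb

The machine has not reached a halting state after 14 steps.
The machine did not halt within the 14-step bound.

Answer: No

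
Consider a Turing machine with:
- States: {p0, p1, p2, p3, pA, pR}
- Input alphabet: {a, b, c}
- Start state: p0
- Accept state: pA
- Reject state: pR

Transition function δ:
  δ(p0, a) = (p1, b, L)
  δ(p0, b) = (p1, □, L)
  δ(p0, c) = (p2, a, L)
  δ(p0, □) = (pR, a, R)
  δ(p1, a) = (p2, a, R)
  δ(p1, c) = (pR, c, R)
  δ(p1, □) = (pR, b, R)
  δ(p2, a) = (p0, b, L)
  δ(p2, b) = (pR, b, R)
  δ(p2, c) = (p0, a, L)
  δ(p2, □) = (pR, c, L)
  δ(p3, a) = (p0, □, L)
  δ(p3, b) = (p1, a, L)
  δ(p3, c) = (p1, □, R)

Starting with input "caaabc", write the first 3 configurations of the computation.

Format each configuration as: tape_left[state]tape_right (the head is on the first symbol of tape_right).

Transitions applied:
Step 1: δ(p0, c) = (p2, a, L)
Step 2: δ(p2, □) = (pR, c, L)

The first 3 configurations are:
[p0]caaabc ⊢ [p2]□aaaabc ⊢ [pR]□caaaabc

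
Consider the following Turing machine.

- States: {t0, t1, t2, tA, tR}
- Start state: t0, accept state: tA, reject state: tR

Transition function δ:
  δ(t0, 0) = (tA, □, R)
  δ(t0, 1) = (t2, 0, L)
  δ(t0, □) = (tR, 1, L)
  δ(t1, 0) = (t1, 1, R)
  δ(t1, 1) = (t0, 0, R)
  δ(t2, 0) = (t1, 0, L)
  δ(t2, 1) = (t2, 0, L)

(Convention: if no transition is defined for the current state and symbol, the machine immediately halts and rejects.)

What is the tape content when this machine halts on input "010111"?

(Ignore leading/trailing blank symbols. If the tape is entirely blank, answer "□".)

Execution trace:
Initial: [t0]010111
Step 1: δ(t0, 0) = (tA, □, R) → □[tA]10111

The machine reaches the accept state tA and halts.

Final tape (ignoring leading/trailing blanks): 10111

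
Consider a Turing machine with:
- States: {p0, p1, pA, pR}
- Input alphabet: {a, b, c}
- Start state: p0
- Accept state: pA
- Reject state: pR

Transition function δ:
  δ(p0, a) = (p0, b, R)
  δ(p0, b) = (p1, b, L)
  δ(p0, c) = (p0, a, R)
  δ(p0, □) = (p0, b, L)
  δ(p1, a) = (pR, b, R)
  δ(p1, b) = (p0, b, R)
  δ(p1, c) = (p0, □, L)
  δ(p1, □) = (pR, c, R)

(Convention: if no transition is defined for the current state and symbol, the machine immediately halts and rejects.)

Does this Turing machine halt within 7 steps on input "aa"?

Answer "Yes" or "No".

Execution trace:
Initial: [p0]aa
Step 1: δ(p0, a) = (p0, b, R) → b[p0]a
Step 2: δ(p0, a) = (p0, b, R) → bb[p0]□
Step 3: δ(p0, □) = (p0, b, L) → b[p0]bb
Step 4: δ(p0, b) = (p1, b, L) → [p1]bbb
Step 5: δ(p1, b) = (p0, b, R) → b[p0]bb
Step 6: δ(p0, b) = (p1, b, L) → [p1]bbb
Step 7: δ(p1, b) = (p0, b, R) → b[p0]bb

The machine has not reached a halting state after 7 steps.
The machine did not halt within the 7-step bound.

Answer: No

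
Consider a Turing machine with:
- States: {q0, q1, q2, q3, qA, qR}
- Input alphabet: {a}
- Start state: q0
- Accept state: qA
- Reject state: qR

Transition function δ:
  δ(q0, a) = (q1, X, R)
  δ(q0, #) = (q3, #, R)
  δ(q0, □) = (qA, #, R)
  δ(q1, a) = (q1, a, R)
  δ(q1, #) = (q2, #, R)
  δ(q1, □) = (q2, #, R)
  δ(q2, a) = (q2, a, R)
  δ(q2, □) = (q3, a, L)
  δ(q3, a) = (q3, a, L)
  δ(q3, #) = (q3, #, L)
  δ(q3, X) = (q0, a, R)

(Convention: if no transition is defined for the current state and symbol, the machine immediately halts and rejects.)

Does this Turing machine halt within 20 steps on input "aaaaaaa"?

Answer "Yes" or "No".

Execution trace:
Initial: [q0]aaaaaaa
Step 1: δ(q0, a) = (q1, X, R) → X[q1]aaaaaa
Step 2: δ(q1, a) = (q1, a, R) → Xa[q1]aaaaa
Step 3: δ(q1, a) = (q1, a, R) → Xaa[q1]aaaa
Step 4: δ(q1, a) = (q1, a, R) → Xaaa[q1]aaa
Step 5: δ(q1, a) = (q1, a, R) → Xaaaa[q1]aa
Step 6: δ(q1, a) = (q1, a, R) → Xaaaaa[q1]a
Step 7: δ(q1, a) = (q1, a, R) → Xaaaaaa[q1]□
Step 8: δ(q1, □) = (q2, #, R) → Xaaaaaa#[q2]□
Step 9: δ(q2, □) = (q3, a, L) → Xaaaaaa[q3]#a
Step 10: δ(q3, #) = (q3, #, L) → Xaaaaa[q3]a#a
Step 11: δ(q3, a) = (q3, a, L) → Xaaaa[q3]aa#a
Step 12: δ(q3, a) = (q3, a, L) → Xaaa[q3]aaa#a
Step 13: δ(q3, a) = (q3, a, L) → Xaa[q3]aaaa#a
Step 14: δ(q3, a) = (q3, a, L) → Xa[q3]aaaaa#a
Step 15: δ(q3, a) = (q3, a, L) → X[q3]aaaaaa#a
Step 16: δ(q3, a) = (q3, a, L) → [q3]Xaaaaaa#a
Step 17: δ(q3, X) = (q0, a, R) → a[q0]aaaaaa#a
Step 18: δ(q0, a) = (q1, X, R) → aX[q1]aaaaa#a
Step 19: δ(q1, a) = (q1, a, R) → aXa[q1]aaaa#a
Step 20: δ(q1, a) = (q1, a, R) → aXaa[q1]aaa#a

The machine has not reached a halting state after 20 steps.
The machine did not halt within the 20-step bound.

Answer: No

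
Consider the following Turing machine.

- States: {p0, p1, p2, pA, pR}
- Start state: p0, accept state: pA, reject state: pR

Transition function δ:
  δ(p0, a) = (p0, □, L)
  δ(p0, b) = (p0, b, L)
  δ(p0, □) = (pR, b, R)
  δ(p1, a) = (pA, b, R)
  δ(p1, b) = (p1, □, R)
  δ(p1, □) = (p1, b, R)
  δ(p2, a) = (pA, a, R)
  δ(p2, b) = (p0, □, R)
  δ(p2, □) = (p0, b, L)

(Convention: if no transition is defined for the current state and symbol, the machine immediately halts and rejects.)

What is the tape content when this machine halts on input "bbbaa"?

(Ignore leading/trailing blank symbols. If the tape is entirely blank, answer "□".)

Execution trace:
Initial: [p0]bbbaa
Step 1: δ(p0, b) = (p0, b, L) → [p0]□bbbaa
Step 2: δ(p0, □) = (pR, b, R) → b[pR]bbbaa

The machine reaches the reject state pR and halts.

Final tape (ignoring leading/trailing blanks): bbbbaa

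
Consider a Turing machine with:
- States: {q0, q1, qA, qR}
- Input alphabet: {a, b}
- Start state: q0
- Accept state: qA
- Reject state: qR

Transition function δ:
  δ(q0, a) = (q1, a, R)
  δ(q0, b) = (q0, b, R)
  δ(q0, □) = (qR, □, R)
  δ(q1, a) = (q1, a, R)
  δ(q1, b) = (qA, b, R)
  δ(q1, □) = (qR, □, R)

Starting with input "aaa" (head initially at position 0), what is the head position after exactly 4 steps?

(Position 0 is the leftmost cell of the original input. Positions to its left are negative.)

Execution trace (head position shown):
Step 0: [q0]aaa  (head at position 0)
Step 1: move right → a[q1]aa  (head at position 1)
Step 2: move right → aa[q1]a  (head at position 2)
Step 3: move right → aaa[q1]□  (head at position 3)
Step 4: move right → aaa□[qR]□  (head at position 4)

After 4 steps, the head is at position 4.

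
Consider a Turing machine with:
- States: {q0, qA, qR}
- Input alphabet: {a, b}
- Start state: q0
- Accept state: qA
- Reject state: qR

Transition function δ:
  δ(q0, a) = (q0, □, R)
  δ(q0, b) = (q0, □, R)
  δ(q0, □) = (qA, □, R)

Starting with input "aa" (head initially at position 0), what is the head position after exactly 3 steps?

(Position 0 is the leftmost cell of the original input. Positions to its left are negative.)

Execution trace (head position shown):
Step 0: [q0]aa  (head at position 0)
Step 1: move right → □[q0]a  (head at position 1)
Step 2: move right → □□[q0]□  (head at position 2)
Step 3: move right → □□□[qA]□  (head at position 3)

After 3 steps, the head is at position 3.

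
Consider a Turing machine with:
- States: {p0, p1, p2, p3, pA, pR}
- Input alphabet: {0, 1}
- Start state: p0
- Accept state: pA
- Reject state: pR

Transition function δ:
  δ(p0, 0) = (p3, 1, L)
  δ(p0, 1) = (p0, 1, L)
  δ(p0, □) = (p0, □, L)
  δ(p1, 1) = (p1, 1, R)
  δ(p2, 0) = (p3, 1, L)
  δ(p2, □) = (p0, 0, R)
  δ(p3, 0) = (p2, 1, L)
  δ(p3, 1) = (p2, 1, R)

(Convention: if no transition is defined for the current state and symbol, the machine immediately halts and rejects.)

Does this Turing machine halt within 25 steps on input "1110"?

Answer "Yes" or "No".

Execution trace:
Initial: [p0]1110
Step 1: δ(p0, 1) = (p0, 1, L) → [p0]□1110
Step 2: δ(p0, □) = (p0, □, L) → [p0]□□1110
Step 3: δ(p0, □) = (p0, □, L) → [p0]□□□1110
Step 4: δ(p0, □) = (p0, □, L) → [p0]□□□□1110
Step 5: δ(p0, □) = (p0, □, L) → [p0]□□□□□1110
Step 6: δ(p0, □) = (p0, □, L) → [p0]□□□□□□1110
Step 7: δ(p0, □) = (p0, □, L) → [p0]□□□□□□□1110
Step 8: δ(p0, □) = (p0, □, L) → [p0]□□□□□□□□1110
Step 9: δ(p0, □) = (p0, □, L) → [p0]□□□□□□□□□1110
Step 10: δ(p0, □) = (p0, □, L) → [p0]□□□□□□□□□□1110
Step 11: δ(p0, □) = (p0, □, L) → [p0]□□□□□□□□□□□1110
Step 12: δ(p0, □) = (p0, □, L) → [p0]□□□□□□□□□□□□1110
Step 13: δ(p0, □) = (p0, □, L) → [p0]□□□□□□□□□□□□□1110
Step 14: δ(p0, □) = (p0, □, L) → [p0]□□□□□□□□□□□□□□1110
Step 15: δ(p0, □) = (p0, □, L) → [p0]□□□□□□□□□□□□□□□1110
Step 16: δ(p0, □) = (p0, □, L) → [p0]□□□□□□□□□□□□□□□□1110
Step 17: δ(p0, □) = (p0, □, L) → [p0]□□□□□□□□□□□□□□□□□1110
Step 18: δ(p0, □) = (p0, □, L) → [p0]□□□□□□□□□□□□□□□□□□1110
Step 19: δ(p0, □) = (p0, □, L) → [p0]□□□□□□□□□□□□□□□□□□□1110
Step 20: δ(p0, □) = (p0, □, L) → [p0]□□□□□□□□□□□□□□□□□□□□1110
Step 21: δ(p0, □) = (p0, □, L) → [p0]□□□□□□□□□□□□□□□□□□□□□1110
Step 22: δ(p0, □) = (p0, □, L) → [p0]□□□□□□□□□□□□□□□□□□□□□□1110
Step 23: δ(p0, □) = (p0, □, L) → [p0]□□□□□□□□□□□□□□□□□□□□□□□1110
Step 24: δ(p0, □) = (p0, □, L) → [p0]□□□□□□□□□□□□□□□□□□□□□□□□1110
Step 25: δ(p0, □) = (p0, □, L) → [p0]□□□□□□□□□□□□□□□□□□□□□□□□□1110

The machine has not reached a halting state after 25 steps.
The machine did not halt within the 25-step bound.

Answer: No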